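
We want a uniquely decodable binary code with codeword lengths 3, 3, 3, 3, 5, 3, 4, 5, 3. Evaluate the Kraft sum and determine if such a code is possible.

0.875; yes

With common denominator 2^5 = 32: Σ 2^(−ℓᵢ) = 4/32 + 4/32 + 4/32 + 4/32 + 1/32 + 4/32 + 2/32 + 1/32 + 4/32 = 28/32 = 0.875.
Kraft's inequality requires Σ ≤ 1; here Σ = 0.875 ≤ 1, so such a prefix code exists.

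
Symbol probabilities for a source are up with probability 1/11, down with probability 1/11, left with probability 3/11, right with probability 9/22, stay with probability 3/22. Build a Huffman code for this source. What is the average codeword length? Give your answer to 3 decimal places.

2.091 bits/symbol

Repeatedly combine the two least-probable nodes; the expected code length is the sum of the merged weights.
merge 1/11 + 1/11 → 2/11
merge 3/22 + 2/11 → 7/22
merge 3/11 + 7/22 → 13/22
merge 9/22 + 13/22 → 1
L = 2/11 + 7/22 + 13/22 + 1 = 23/11 ≈ 2.091 bits/symbol.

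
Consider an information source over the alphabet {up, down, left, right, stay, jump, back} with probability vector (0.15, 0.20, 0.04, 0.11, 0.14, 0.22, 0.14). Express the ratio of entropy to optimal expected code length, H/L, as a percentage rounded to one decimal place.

98.4%

Entropy H = −Σ p log₂ p ≈ 2.6858 bits.
Huffman merges: 1/25+11/100→3/20; 7/50+7/50→7/25; 3/20+3/20→3/10; 1/5+11/50→21/50; 7/25+3/10→29/50; 21/50+29/50→1. L = 273/100 ≈ 2.7300.
Efficiency = H/L = 2.6858/2.7300 = 98.4%.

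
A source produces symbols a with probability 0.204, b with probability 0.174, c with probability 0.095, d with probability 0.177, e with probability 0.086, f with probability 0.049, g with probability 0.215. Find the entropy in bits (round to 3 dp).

2.666 bits

H = −Σ pᵢ log₂ pᵢ.
−0.204·log₂(0.204) = 0.4678
−0.174·log₂(0.174) = 0.4390
−0.095·log₂(0.095) = 0.3226
−0.177·log₂(0.177) = 0.4422
−0.086·log₂(0.086) = 0.3044
−0.049·log₂(0.049) = 0.2132
−0.215·log₂(0.215) = 0.4768
Sum ≈ 2.6660 → 2.666 bits.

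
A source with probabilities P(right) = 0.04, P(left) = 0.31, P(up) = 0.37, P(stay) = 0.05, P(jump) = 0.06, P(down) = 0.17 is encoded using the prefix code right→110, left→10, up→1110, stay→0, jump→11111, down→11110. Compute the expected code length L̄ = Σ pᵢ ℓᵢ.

3.42 bits/symbol

L̄ = Σ pᵢ·ℓᵢ = 0.04·3 + 0.31·2 + 0.37·4 + 0.05·1 + 0.06·5 + 0.17·5 = 3.42 bits/symbol.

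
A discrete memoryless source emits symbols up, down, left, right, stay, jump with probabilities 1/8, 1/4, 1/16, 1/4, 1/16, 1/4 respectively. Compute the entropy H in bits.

Each probability is a power of 1/2, so log₂(1/p) is an integer.
H = Σ p·log₂(1/p) = 1/8·3 + 1/4·2 + 1/16·4 + 1/4·2 + 1/16·4 + 1/4·2 = 2.375 bits.

2.375 bits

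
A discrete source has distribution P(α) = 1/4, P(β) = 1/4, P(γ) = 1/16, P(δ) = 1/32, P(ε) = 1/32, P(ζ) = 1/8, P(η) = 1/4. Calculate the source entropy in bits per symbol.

Each probability is a power of 1/2, so log₂(1/p) is an integer.
H = Σ p·log₂(1/p) = 1/4·2 + 1/4·2 + 1/16·4 + 1/32·5 + 1/32·5 + 1/8·3 + 1/4·2 = 2.4375 bits.

2.4375 bits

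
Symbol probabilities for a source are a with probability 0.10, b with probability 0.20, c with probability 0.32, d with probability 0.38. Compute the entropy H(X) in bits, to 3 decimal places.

H = −Σ pᵢ log₂ pᵢ.
−0.10·log₂(0.10) = 0.3322
−0.20·log₂(0.20) = 0.4644
−0.32·log₂(0.32) = 0.5260
−0.38·log₂(0.38) = 0.5305
Sum ≈ 1.8531 → 1.853 bits.

1.853 bits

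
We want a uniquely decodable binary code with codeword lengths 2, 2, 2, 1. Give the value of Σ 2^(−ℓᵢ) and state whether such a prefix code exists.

1.25; no

With common denominator 2^2 = 4: Σ 2^(−ℓᵢ) = 1/4 + 1/4 + 1/4 + 2/4 = 5/4 = 1.25.
Kraft's inequality requires Σ ≤ 1; here Σ = 1.25 > 1, so no such prefix code exists.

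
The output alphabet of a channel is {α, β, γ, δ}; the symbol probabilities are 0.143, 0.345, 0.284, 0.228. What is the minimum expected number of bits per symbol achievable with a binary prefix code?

2 bits/symbol

Repeatedly combine the two least-probable nodes; the expected code length is the sum of the merged weights.
merge 143/1000 + 57/250 → 371/1000
merge 71/250 + 69/200 → 629/1000
merge 371/1000 + 629/1000 → 1
L = 371/1000 + 629/1000 + 1 = 2 bits/symbol.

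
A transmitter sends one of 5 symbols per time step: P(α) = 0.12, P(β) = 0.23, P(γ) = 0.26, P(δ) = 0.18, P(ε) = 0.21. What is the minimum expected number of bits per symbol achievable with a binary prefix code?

Repeatedly combine the two least-probable nodes; the expected code length is the sum of the merged weights.
merge 3/25 + 9/50 → 3/10
merge 21/100 + 23/100 → 11/25
merge 13/50 + 3/10 → 14/25
merge 11/25 + 14/25 → 1
L = 3/10 + 11/25 + 14/25 + 1 = 23/10 = 2.3 bits/symbol.

2.3 bits/symbol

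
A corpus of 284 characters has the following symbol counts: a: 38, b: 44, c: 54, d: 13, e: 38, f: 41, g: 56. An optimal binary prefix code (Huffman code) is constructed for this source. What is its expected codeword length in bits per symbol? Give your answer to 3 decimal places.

Probabilities are the counts divided by 284.
Repeatedly combine the two least-probable nodes; the expected code length is the sum of the merged weights.
merge 13/284 + 19/142 → 51/284
merge 19/142 + 41/284 → 79/284
merge 11/71 + 51/284 → 95/284
merge 27/142 + 14/71 → 55/142
merge 79/284 + 95/284 → 87/142
merge 55/142 + 87/142 → 1
L = 51/284 + 79/284 + 95/284 + 55/142 + 87/142 + 1 = 793/284 ≈ 2.792 bits/symbol.

2.792 bits/symbol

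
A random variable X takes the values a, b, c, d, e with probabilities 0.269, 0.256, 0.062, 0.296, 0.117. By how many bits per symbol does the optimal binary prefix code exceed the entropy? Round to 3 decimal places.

0.035 bits

Entropy H = −Σ p log₂ p ≈ 2.1436 bits.
Huffman merges: 31/500+117/1000→179/1000; 179/1000+32/125→87/200; 269/1000+37/125→113/200; 87/200+113/200→1. L = 2179/1000 ≈ 2.1790.
L − H = 2.1790 − 2.1436 = 0.035 bits.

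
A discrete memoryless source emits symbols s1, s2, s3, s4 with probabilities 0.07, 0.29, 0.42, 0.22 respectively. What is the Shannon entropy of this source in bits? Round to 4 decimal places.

H = −Σ pᵢ log₂ pᵢ.
−0.07·log₂(0.07) = 0.2686
−0.29·log₂(0.29) = 0.5179
−0.42·log₂(0.42) = 0.5256
−0.22·log₂(0.22) = 0.4806
Sum ≈ 1.7927 → 1.7927 bits.

1.7927 bits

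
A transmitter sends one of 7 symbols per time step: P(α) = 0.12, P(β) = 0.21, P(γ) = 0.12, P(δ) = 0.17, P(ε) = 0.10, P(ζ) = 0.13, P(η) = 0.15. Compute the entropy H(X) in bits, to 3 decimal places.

2.767 bits

H = −Σ pᵢ log₂ pᵢ.
−0.12·log₂(0.12) = 0.3671
−0.21·log₂(0.21) = 0.4728
−0.12·log₂(0.12) = 0.3671
−0.17·log₂(0.17) = 0.4346
−0.10·log₂(0.10) = 0.3322
−0.13·log₂(0.13) = 0.3826
−0.15·log₂(0.15) = 0.4105
Sum ≈ 2.7669 → 2.767 bits.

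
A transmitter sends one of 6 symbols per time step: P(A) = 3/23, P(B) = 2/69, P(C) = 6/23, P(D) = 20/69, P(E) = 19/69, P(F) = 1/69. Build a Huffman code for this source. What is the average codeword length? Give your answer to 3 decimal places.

Repeatedly combine the two least-probable nodes; the expected code length is the sum of the merged weights.
merge 1/69 + 2/69 → 1/23
merge 1/23 + 3/23 → 4/23
merge 4/23 + 6/23 → 10/23
merge 19/69 + 20/69 → 13/23
merge 10/23 + 13/23 → 1
L = 1/23 + 4/23 + 10/23 + 13/23 + 1 = 51/23 ≈ 2.217 bits/symbol.

2.217 bits/symbol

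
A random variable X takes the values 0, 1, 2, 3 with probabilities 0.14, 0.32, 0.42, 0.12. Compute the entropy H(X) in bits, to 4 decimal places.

H = −Σ pᵢ log₂ pᵢ.
−0.14·log₂(0.14) = 0.3971
−0.32·log₂(0.32) = 0.5260
−0.42·log₂(0.42) = 0.5256
−0.12·log₂(0.12) = 0.3671
Sum ≈ 1.8159 → 1.8159 bits.

1.8159 bits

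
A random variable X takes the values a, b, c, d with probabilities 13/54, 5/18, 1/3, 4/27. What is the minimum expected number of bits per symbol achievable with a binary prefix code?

2 bits/symbol

Repeatedly combine the two least-probable nodes; the expected code length is the sum of the merged weights.
merge 4/27 + 13/54 → 7/18
merge 5/18 + 1/3 → 11/18
merge 7/18 + 11/18 → 1
L = 7/18 + 11/18 + 1 = 2 bits/symbol.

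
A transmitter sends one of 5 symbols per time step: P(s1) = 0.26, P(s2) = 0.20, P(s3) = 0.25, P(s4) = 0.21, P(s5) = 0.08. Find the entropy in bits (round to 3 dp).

H = −Σ pᵢ log₂ pᵢ.
−0.26·log₂(0.26) = 0.5053
−0.20·log₂(0.20) = 0.4644
−0.25·log₂(0.25) = 0.5000
−0.21·log₂(0.21) = 0.4728
−0.08·log₂(0.08) = 0.2915
Sum ≈ 2.2340 → 2.234 bits.

2.234 bits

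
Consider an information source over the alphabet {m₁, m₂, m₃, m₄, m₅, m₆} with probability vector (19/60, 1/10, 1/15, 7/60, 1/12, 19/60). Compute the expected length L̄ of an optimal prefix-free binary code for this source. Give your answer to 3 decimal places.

2.367 bits/symbol

Repeatedly combine the two least-probable nodes; the expected code length is the sum of the merged weights.
merge 1/15 + 1/12 → 3/20
merge 1/10 + 7/60 → 13/60
merge 3/20 + 13/60 → 11/30
merge 19/60 + 19/60 → 19/30
merge 11/30 + 19/30 → 1
L = 3/20 + 13/60 + 11/30 + 19/30 + 1 = 71/30 ≈ 2.367 bits/symbol.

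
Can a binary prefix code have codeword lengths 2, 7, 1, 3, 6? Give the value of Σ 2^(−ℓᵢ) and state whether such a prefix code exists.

0.8984375; yes

With common denominator 2^7 = 128: Σ 2^(−ℓᵢ) = 32/128 + 1/128 + 64/128 + 16/128 + 2/128 = 115/128 = 0.8984375.
Kraft's inequality requires Σ ≤ 1; here Σ = 0.8984375 ≤ 1, so such a prefix code exists.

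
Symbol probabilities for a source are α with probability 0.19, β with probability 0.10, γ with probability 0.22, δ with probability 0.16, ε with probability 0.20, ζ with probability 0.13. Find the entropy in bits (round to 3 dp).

2.538 bits

H = −Σ pᵢ log₂ pᵢ.
−0.19·log₂(0.19) = 0.4552
−0.10·log₂(0.10) = 0.3322
−0.22·log₂(0.22) = 0.4806
−0.16·log₂(0.16) = 0.4230
−0.20·log₂(0.20) = 0.4644
−0.13·log₂(0.13) = 0.3826
Sum ≈ 2.5380 → 2.538 bits.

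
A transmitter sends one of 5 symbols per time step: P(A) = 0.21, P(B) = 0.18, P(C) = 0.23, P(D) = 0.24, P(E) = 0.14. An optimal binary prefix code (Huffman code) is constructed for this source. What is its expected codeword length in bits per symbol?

Repeatedly combine the two least-probable nodes; the expected code length is the sum of the merged weights.
merge 7/50 + 9/50 → 8/25
merge 21/100 + 23/100 → 11/25
merge 6/25 + 8/25 → 14/25
merge 11/25 + 14/25 → 1
L = 8/25 + 11/25 + 14/25 + 1 = 58/25 = 2.32 bits/symbol.

2.32 bits/symbol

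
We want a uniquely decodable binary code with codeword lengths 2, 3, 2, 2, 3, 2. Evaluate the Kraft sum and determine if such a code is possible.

1.25; no

With common denominator 2^3 = 8: Σ 2^(−ℓᵢ) = 2/8 + 1/8 + 2/8 + 2/8 + 1/8 + 2/8 = 10/8 = 1.25.
Kraft's inequality requires Σ ≤ 1; here Σ = 1.25 > 1, so no such prefix code exists.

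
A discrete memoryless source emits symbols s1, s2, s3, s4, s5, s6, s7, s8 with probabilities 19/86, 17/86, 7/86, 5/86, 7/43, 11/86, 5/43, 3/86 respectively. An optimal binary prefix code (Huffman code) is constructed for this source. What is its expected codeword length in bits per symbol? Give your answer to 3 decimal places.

Repeatedly combine the two least-probable nodes; the expected code length is the sum of the merged weights.
merge 3/86 + 5/86 → 4/43
merge 7/86 + 4/43 → 15/86
merge 5/43 + 11/86 → 21/86
merge 7/43 + 15/86 → 29/86
merge 17/86 + 19/86 → 18/43
merge 21/86 + 29/86 → 25/43
merge 18/43 + 25/43 → 1
L = 4/43 + 15/86 + 21/86 + 29/86 + 18/43 + 25/43 + 1 = 245/86 ≈ 2.849 bits/symbol.

2.849 bits/symbol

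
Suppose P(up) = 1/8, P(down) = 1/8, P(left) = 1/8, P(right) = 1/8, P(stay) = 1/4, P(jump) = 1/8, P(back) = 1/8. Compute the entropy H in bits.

2.75 bits

Each probability is a power of 1/2, so log₂(1/p) is an integer.
H = Σ p·log₂(1/p) = 1/8·3 + 1/8·3 + 1/8·3 + 1/8·3 + 1/4·2 + 1/8·3 + 1/8·3 = 2.75 bits.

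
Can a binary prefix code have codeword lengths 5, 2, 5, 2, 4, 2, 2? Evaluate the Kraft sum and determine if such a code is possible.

With common denominator 2^5 = 32: Σ 2^(−ℓᵢ) = 1/32 + 8/32 + 1/32 + 8/32 + 2/32 + 8/32 + 8/32 = 36/32 = 1.125.
Kraft's inequality requires Σ ≤ 1; here Σ = 1.125 > 1, so no such prefix code exists.

1.125; no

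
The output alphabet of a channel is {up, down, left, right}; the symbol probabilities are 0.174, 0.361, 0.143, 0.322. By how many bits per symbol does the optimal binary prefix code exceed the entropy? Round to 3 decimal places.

0.059 bits

Entropy H = −Σ p log₂ p ≈ 1.8973 bits.
Huffman merges: 143/1000+87/500→317/1000; 317/1000+161/500→639/1000; 361/1000+639/1000→1. L = 489/250 ≈ 1.9560.
L − H = 1.9560 − 1.8973 = 0.059 bits.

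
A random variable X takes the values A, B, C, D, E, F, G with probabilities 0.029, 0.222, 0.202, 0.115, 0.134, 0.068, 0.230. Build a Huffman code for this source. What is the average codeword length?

2.645 bits/symbol

Repeatedly combine the two least-probable nodes; the expected code length is the sum of the merged weights.
merge 29/1000 + 17/250 → 97/1000
merge 97/1000 + 23/200 → 53/250
merge 67/500 + 101/500 → 42/125
merge 53/250 + 111/500 → 217/500
merge 23/100 + 42/125 → 283/500
merge 217/500 + 283/500 → 1
L = 97/1000 + 53/250 + 42/125 + 217/500 + 283/500 + 1 = 529/200 = 2.645 bits/symbol.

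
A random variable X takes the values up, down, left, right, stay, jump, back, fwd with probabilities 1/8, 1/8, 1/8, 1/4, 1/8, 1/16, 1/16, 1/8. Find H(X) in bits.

Each probability is a power of 1/2, so log₂(1/p) is an integer.
H = Σ p·log₂(1/p) = 1/8·3 + 1/8·3 + 1/8·3 + 1/4·2 + 1/8·3 + 1/16·4 + 1/16·4 + 1/8·3 = 2.875 bits.

2.875 bits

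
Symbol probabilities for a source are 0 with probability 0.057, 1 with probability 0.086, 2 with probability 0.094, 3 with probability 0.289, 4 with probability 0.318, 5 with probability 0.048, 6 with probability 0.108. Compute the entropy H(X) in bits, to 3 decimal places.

2.461 bits

H = −Σ pᵢ log₂ pᵢ.
−0.057·log₂(0.057) = 0.2356
−0.086·log₂(0.086) = 0.3044
−0.094·log₂(0.094) = 0.3207
−0.289·log₂(0.289) = 0.5176
−0.318·log₂(0.318) = 0.5256
−0.048·log₂(0.048) = 0.2103
−0.108·log₂(0.108) = 0.3468
Sum ≈ 2.4609 → 2.461 bits.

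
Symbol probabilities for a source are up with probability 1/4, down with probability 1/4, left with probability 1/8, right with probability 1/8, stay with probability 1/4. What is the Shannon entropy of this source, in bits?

2.25 bits

Each probability is a power of 1/2, so log₂(1/p) is an integer.
H = Σ p·log₂(1/p) = 1/4·2 + 1/4·2 + 1/8·3 + 1/8·3 + 1/4·2 = 2.25 bits.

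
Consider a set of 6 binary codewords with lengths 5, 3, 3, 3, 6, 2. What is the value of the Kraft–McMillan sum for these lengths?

0.671875

With common denominator 2^6 = 64: Σ 2^(−ℓᵢ) = 2/64 + 8/64 + 8/64 + 8/64 + 1/64 + 16/64 = 43/64 = 0.671875.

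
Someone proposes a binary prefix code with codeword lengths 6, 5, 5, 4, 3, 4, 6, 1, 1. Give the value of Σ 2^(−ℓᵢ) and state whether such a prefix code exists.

1.34375; no

With common denominator 2^6 = 64: Σ 2^(−ℓᵢ) = 1/64 + 2/64 + 2/64 + 4/64 + 8/64 + 4/64 + 1/64 + 32/64 + 32/64 = 86/64 = 1.34375.
Kraft's inequality requires Σ ≤ 1; here Σ = 1.34375 > 1, so no such prefix code exists.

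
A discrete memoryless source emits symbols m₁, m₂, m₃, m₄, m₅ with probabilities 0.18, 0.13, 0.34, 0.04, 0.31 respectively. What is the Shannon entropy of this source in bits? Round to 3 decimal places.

H = −Σ pᵢ log₂ pᵢ.
−0.18·log₂(0.18) = 0.4453
−0.13·log₂(0.13) = 0.3826
−0.34·log₂(0.34) = 0.5292
−0.04·log₂(0.04) = 0.1858
−0.31·log₂(0.31) = 0.5238
Sum ≈ 2.0667 → 2.067 bits.

2.067 bits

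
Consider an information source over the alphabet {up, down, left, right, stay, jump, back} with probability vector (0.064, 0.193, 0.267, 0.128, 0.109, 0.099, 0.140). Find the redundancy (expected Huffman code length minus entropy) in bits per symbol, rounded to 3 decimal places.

Entropy H = −Σ p log₂ p ≈ 2.6761 bits.
Huffman merges: 8/125+99/1000→163/1000; 109/1000+16/125→237/1000; 7/50+163/1000→303/1000; 193/1000+237/1000→43/100; 267/1000+303/1000→57/100; 43/100+57/100→1. L = 2703/1000 ≈ 2.7030.
L − H = 2.7030 − 2.6761 = 0.027 bits.

0.027 bits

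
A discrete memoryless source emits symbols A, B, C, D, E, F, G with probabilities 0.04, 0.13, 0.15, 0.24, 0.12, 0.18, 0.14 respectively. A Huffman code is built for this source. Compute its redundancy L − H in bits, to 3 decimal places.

0.057 bits

Entropy H = −Σ p log₂ p ≈ 2.6826 bits.
Huffman merges: 1/25+3/25→4/25; 13/100+7/50→27/100; 3/20+4/25→31/100; 9/50+6/25→21/50; 27/100+31/100→29/50; 21/50+29/50→1. L = 137/50 ≈ 2.7400.
L − H = 2.7400 − 2.6826 = 0.057 bits.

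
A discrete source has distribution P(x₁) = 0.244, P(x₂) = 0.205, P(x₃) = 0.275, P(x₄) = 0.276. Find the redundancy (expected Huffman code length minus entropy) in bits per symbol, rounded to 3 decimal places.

0.010 bits

Entropy H = −Σ p log₂ p ≈ 1.9900 bits.
Huffman merges: 41/200+61/250→449/1000; 11/40+69/250→551/1000; 449/1000+551/1000→1. L = 2 ≈ 2.0000.
L − H = 2.0000 − 1.9900 = 0.010 bits.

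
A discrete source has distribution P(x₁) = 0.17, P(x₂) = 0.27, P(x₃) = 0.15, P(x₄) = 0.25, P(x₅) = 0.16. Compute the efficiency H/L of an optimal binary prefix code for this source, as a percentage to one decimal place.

98.6%

Entropy H = −Σ p log₂ p ≈ 2.2782 bits.
Huffman merges: 3/20+4/25→31/100; 17/100+1/4→21/50; 27/100+31/100→29/50; 21/50+29/50→1. L = 231/100 ≈ 2.3100.
Efficiency = H/L = 2.2782/2.3100 = 98.6%.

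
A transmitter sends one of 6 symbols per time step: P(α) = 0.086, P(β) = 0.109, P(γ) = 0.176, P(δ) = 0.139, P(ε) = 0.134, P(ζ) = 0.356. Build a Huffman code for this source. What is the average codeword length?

Repeatedly combine the two least-probable nodes; the expected code length is the sum of the merged weights.
merge 43/500 + 109/1000 → 39/200
merge 67/500 + 139/1000 → 273/1000
merge 22/125 + 39/200 → 371/1000
merge 273/1000 + 89/250 → 629/1000
merge 371/1000 + 629/1000 → 1
L = 39/200 + 273/1000 + 371/1000 + 629/1000 + 1 = 617/250 = 2.468 bits/symbol.

2.468 bits/symbol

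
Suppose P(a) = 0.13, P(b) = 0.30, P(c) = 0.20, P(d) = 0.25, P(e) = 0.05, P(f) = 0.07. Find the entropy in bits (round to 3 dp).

2.353 bits

H = −Σ pᵢ log₂ pᵢ.
−0.13·log₂(0.13) = 0.3826
−0.30·log₂(0.30) = 0.5211
−0.20·log₂(0.20) = 0.4644
−0.25·log₂(0.25) = 0.5000
−0.05·log₂(0.05) = 0.2161
−0.07·log₂(0.07) = 0.2686
Sum ≈ 2.3528 → 2.353 bits.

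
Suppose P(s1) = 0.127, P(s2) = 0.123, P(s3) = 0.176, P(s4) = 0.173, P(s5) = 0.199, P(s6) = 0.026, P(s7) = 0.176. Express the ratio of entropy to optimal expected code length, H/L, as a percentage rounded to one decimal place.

Entropy H = −Σ p log₂ p ≈ 2.6705 bits.
Huffman merges: 13/500+123/1000→149/1000; 127/1000+149/1000→69/250; 173/1000+22/125→349/1000; 22/125+199/1000→3/8; 69/250+349/1000→5/8; 3/8+5/8→1. L = 1387/500 ≈ 2.7740.
Efficiency = H/L = 2.6705/2.7740 = 96.3%.

96.3%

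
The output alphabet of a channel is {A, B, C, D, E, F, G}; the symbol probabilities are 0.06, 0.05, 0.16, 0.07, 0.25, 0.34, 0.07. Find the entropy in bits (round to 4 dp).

2.4489 bits

H = −Σ pᵢ log₂ pᵢ.
−0.06·log₂(0.06) = 0.2435
−0.05·log₂(0.05) = 0.2161
−0.16·log₂(0.16) = 0.4230
−0.07·log₂(0.07) = 0.2686
−0.25·log₂(0.25) = 0.5000
−0.34·log₂(0.34) = 0.5292
−0.07·log₂(0.07) = 0.2686
Sum ≈ 2.4489 → 2.4489 bits.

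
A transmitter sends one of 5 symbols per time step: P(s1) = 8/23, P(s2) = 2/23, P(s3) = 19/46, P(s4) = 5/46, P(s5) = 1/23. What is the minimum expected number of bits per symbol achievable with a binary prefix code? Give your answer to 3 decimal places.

Repeatedly combine the two least-probable nodes; the expected code length is the sum of the merged weights.
merge 1/23 + 2/23 → 3/23
merge 5/46 + 3/23 → 11/46
merge 11/46 + 8/23 → 27/46
merge 19/46 + 27/46 → 1
L = 3/23 + 11/46 + 27/46 + 1 = 45/23 ≈ 1.957 bits/symbol.

1.957 bits/symbol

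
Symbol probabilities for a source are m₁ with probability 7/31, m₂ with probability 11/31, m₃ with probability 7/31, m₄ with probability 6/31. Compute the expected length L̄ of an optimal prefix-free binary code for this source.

Repeatedly combine the two least-probable nodes; the expected code length is the sum of the merged weights.
merge 6/31 + 7/31 → 13/31
merge 7/31 + 11/31 → 18/31
merge 13/31 + 18/31 → 1
L = 13/31 + 18/31 + 1 = 2 bits/symbol.

2 bits/symbol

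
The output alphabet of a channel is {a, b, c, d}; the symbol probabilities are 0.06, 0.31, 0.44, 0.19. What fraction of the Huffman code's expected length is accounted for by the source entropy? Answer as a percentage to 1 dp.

Entropy H = −Σ p log₂ p ≈ 1.7437 bits.
Huffman merges: 3/50+19/100→1/4; 1/4+31/100→14/25; 11/25+14/25→1. L = 181/100 ≈ 1.8100.
Efficiency = H/L = 1.7437/1.8100 = 96.3%.

96.3%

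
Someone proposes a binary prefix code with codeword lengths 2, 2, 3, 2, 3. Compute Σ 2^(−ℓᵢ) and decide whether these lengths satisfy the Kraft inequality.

With common denominator 2^3 = 8: Σ 2^(−ℓᵢ) = 2/8 + 2/8 + 1/8 + 2/8 + 1/8 = 8/8 = 1.
Kraft's inequality requires Σ ≤ 1; here Σ = 1 ≤ 1, so such a prefix code exists.

1; yes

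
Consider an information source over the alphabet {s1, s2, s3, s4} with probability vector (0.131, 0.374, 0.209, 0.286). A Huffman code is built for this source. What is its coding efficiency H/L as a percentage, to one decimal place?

96.8%

Entropy H = −Σ p log₂ p ≈ 1.9033 bits.
Huffman merges: 131/1000+209/1000→17/50; 143/500+17/50→313/500; 187/500+313/500→1. L = 983/500 ≈ 1.9660.
Efficiency = H/L = 1.9033/1.9660 = 96.8%.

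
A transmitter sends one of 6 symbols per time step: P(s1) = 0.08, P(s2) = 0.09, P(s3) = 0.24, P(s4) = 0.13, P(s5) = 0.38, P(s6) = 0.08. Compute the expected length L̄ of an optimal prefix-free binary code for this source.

Repeatedly combine the two least-probable nodes; the expected code length is the sum of the merged weights.
merge 2/25 + 2/25 → 4/25
merge 9/100 + 13/100 → 11/50
merge 4/25 + 11/50 → 19/50
merge 6/25 + 19/50 → 31/50
merge 19/50 + 31/50 → 1
L = 4/25 + 11/50 + 19/50 + 31/50 + 1 = 119/50 = 2.38 bits/symbol.

2.38 bits/symbol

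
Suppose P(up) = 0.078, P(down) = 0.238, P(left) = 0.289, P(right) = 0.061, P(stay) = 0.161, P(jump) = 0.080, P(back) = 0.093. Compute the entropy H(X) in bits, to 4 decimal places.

H = −Σ pᵢ log₂ pᵢ.
−0.078·log₂(0.078) = 0.2871
−0.238·log₂(0.238) = 0.4929
−0.289·log₂(0.289) = 0.5176
−0.061·log₂(0.061) = 0.2461
−0.161·log₂(0.161) = 0.4242
−0.080·log₂(0.080) = 0.2915
−0.093·log₂(0.093) = 0.3187
Sum ≈ 2.5781 → 2.5781 bits.

2.5781 bits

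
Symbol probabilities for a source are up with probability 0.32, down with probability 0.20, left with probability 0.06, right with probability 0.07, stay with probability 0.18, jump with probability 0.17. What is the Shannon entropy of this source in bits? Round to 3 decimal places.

H = −Σ pᵢ log₂ pᵢ.
−0.32·log₂(0.32) = 0.5260
−0.20·log₂(0.20) = 0.4644
−0.06·log₂(0.06) = 0.2435
−0.07·log₂(0.07) = 0.2686
−0.18·log₂(0.18) = 0.4453
−0.17·log₂(0.17) = 0.4346
Sum ≈ 2.3824 → 2.382 bits.

2.382 bits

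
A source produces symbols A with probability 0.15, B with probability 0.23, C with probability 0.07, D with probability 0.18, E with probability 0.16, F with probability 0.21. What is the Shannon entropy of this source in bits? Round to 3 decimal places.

H = −Σ pᵢ log₂ pᵢ.
−0.15·log₂(0.15) = 0.4105
−0.23·log₂(0.23) = 0.4877
−0.07·log₂(0.07) = 0.2686
−0.18·log₂(0.18) = 0.4453
−0.16·log₂(0.16) = 0.4230
−0.21·log₂(0.21) = 0.4728
Sum ≈ 2.5079 → 2.508 bits.

2.508 bits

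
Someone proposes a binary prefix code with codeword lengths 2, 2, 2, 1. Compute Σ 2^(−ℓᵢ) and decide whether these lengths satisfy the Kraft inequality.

With common denominator 2^2 = 4: Σ 2^(−ℓᵢ) = 1/4 + 1/4 + 1/4 + 2/4 = 5/4 = 1.25.
Kraft's inequality requires Σ ≤ 1; here Σ = 1.25 > 1, so no such prefix code exists.

1.25; no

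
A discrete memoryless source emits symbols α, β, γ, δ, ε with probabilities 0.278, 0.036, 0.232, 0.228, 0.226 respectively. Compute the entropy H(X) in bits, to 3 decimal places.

2.146 bits

H = −Σ pᵢ log₂ pᵢ.
−0.278·log₂(0.278) = 0.5134
−0.036·log₂(0.036) = 0.1727
−0.232·log₂(0.232) = 0.4890
−0.228·log₂(0.228) = 0.4863
−0.226·log₂(0.226) = 0.4849
Sum ≈ 2.1463 → 2.146 bits.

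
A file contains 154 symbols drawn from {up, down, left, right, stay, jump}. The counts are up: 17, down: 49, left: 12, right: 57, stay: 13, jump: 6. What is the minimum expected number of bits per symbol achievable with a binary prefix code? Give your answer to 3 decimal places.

Probabilities are the counts divided by 154.
Repeatedly combine the two least-probable nodes; the expected code length is the sum of the merged weights.
merge 3/77 + 6/77 → 9/77
merge 13/154 + 17/154 → 15/77
merge 9/77 + 15/77 → 24/77
merge 24/77 + 7/22 → 97/154
merge 57/154 + 97/154 → 1
L = 9/77 + 15/77 + 24/77 + 97/154 + 1 = 347/154 ≈ 2.253 bits/symbol.

2.253 bits/symbol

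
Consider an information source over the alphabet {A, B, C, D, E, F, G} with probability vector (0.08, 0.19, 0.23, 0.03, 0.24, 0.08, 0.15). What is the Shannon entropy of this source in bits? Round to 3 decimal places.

2.582 bits

H = −Σ pᵢ log₂ pᵢ.
−0.08·log₂(0.08) = 0.2915
−0.19·log₂(0.19) = 0.4552
−0.23·log₂(0.23) = 0.4877
−0.03·log₂(0.03) = 0.1518
−0.24·log₂(0.24) = 0.4941
−0.08·log₂(0.08) = 0.2915
−0.15·log₂(0.15) = 0.4105
Sum ≈ 2.5824 → 2.582 bits.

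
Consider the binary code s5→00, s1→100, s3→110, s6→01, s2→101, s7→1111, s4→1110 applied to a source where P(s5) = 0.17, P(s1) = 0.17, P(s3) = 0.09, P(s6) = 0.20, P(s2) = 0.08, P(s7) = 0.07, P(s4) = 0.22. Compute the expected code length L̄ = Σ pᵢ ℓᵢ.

2.92 bits/symbol

L̄ = Σ pᵢ·ℓᵢ = 0.17·2 + 0.17·3 + 0.09·3 + 0.20·2 + 0.08·3 + 0.07·4 + 0.22·4 = 2.92 bits/symbol.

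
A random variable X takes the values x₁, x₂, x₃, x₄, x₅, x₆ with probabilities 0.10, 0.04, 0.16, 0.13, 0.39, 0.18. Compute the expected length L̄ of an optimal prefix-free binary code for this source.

2.36 bits/symbol

Repeatedly combine the two least-probable nodes; the expected code length is the sum of the merged weights.
merge 1/25 + 1/10 → 7/50
merge 13/100 + 7/50 → 27/100
merge 4/25 + 9/50 → 17/50
merge 27/100 + 17/50 → 61/100
merge 39/100 + 61/100 → 1
L = 7/50 + 27/100 + 17/50 + 61/100 + 1 = 59/25 = 2.36 bits/symbol.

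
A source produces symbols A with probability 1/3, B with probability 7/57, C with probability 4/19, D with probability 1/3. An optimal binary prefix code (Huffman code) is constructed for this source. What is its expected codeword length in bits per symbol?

2 bits/symbol

Repeatedly combine the two least-probable nodes; the expected code length is the sum of the merged weights.
merge 7/57 + 4/19 → 1/3
merge 1/3 + 1/3 → 2/3
merge 1/3 + 2/3 → 1
L = 1/3 + 2/3 + 1 = 2 bits/symbol.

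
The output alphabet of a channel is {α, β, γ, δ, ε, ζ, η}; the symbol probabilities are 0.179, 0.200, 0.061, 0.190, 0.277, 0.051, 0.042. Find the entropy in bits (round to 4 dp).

2.5341 bits

H = −Σ pᵢ log₂ pᵢ.
−0.179·log₂(0.179) = 0.4443
−0.200·log₂(0.200) = 0.4644
−0.061·log₂(0.061) = 0.2461
−0.190·log₂(0.190) = 0.4552
−0.277·log₂(0.277) = 0.5130
−0.051·log₂(0.051) = 0.2190
−0.042·log₂(0.042) = 0.1921
Sum ≈ 2.5341 → 2.5341 bits.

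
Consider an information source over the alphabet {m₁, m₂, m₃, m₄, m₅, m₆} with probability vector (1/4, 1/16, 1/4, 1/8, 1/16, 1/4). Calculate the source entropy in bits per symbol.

2.375 bits

Each probability is a power of 1/2, so log₂(1/p) is an integer.
H = Σ p·log₂(1/p) = 1/4·2 + 1/16·4 + 1/4·2 + 1/8·3 + 1/16·4 + 1/4·2 = 2.375 bits.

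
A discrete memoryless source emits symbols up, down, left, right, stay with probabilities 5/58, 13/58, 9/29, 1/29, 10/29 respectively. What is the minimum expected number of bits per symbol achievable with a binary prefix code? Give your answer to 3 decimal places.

Repeatedly combine the two least-probable nodes; the expected code length is the sum of the merged weights.
merge 1/29 + 5/58 → 7/58
merge 7/58 + 13/58 → 10/29
merge 9/29 + 10/29 → 19/29
merge 10/29 + 19/29 → 1
L = 7/58 + 10/29 + 19/29 + 1 = 123/58 ≈ 2.121 bits/symbol.

2.121 bits/symbol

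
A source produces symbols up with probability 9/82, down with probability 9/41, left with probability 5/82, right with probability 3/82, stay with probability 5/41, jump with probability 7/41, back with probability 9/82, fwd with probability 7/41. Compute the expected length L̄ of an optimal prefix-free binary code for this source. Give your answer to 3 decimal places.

2.878 bits/symbol

Repeatedly combine the two least-probable nodes; the expected code length is the sum of the merged weights.
merge 3/82 + 5/82 → 4/41
merge 4/41 + 9/82 → 17/82
merge 9/82 + 5/41 → 19/82
merge 7/41 + 7/41 → 14/41
merge 17/82 + 9/41 → 35/82
merge 19/82 + 14/41 → 47/82
merge 35/82 + 47/82 → 1
L = 4/41 + 17/82 + 19/82 + 14/41 + 35/82 + 47/82 + 1 = 118/41 ≈ 2.878 bits/symbol.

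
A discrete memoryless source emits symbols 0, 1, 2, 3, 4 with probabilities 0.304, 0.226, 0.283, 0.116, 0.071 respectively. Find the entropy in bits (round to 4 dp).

H = −Σ pᵢ log₂ pᵢ.
−0.304·log₂(0.304) = 0.5222
−0.226·log₂(0.226) = 0.4849
−0.283·log₂(0.283) = 0.5154
−0.116·log₂(0.116) = 0.3605
−0.071·log₂(0.071) = 0.2709
Sum ≈ 2.1540 → 2.1540 bits.

2.1540 bits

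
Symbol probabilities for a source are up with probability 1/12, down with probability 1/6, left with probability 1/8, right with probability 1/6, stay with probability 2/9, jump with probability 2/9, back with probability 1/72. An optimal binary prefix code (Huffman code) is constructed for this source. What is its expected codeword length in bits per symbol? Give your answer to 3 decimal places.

Repeatedly combine the two least-probable nodes; the expected code length is the sum of the merged weights.
merge 1/72 + 1/12 → 7/72
merge 7/72 + 1/8 → 2/9
merge 1/6 + 1/6 → 1/3
merge 2/9 + 2/9 → 4/9
merge 2/9 + 1/3 → 5/9
merge 4/9 + 5/9 → 1
L = 7/72 + 2/9 + 1/3 + 4/9 + 5/9 + 1 = 191/72 ≈ 2.653 bits/symbol.

2.653 bits/symbol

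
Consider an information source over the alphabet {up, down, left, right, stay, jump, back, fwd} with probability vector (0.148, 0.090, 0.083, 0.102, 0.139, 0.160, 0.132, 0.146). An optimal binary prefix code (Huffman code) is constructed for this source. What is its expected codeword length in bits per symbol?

Repeatedly combine the two least-probable nodes; the expected code length is the sum of the merged weights.
merge 83/1000 + 9/100 → 173/1000
merge 51/500 + 33/250 → 117/500
merge 139/1000 + 73/500 → 57/200
merge 37/250 + 4/25 → 77/250
merge 173/1000 + 117/500 → 407/1000
merge 57/200 + 77/250 → 593/1000
merge 407/1000 + 593/1000 → 1
L = 173/1000 + 117/500 + 57/200 + 77/250 + 407/1000 + 593/1000 + 1 = 3 bits/symbol.

3 bits/symbol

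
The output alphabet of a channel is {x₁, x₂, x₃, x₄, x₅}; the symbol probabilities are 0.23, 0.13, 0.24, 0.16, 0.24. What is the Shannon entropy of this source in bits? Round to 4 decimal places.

H = −Σ pᵢ log₂ pᵢ.
−0.23·log₂(0.23) = 0.4877
−0.13·log₂(0.13) = 0.3826
−0.24·log₂(0.24) = 0.4941
−0.16·log₂(0.16) = 0.4230
−0.24·log₂(0.24) = 0.4941
Sum ≈ 2.2816 → 2.2816 bits.

2.2816 bits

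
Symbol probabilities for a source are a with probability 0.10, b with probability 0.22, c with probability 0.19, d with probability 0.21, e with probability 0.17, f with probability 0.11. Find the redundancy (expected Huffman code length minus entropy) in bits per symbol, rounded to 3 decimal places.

0.044 bits

Entropy H = −Σ p log₂ p ≈ 2.5257 bits.
Huffman merges: 1/10+11/100→21/100; 17/100+19/100→9/25; 21/100+21/100→21/50; 11/50+9/25→29/50; 21/50+29/50→1. L = 257/100 ≈ 2.5700.
L − H = 2.5700 − 2.5257 = 0.044 bits.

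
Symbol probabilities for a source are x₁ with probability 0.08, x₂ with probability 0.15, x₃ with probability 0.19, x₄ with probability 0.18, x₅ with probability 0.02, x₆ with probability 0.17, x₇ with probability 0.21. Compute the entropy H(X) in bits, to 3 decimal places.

2.623 bits

H = −Σ pᵢ log₂ pᵢ.
−0.08·log₂(0.08) = 0.2915
−0.15·log₂(0.15) = 0.4105
−0.19·log₂(0.19) = 0.4552
−0.18·log₂(0.18) = 0.4453
−0.02·log₂(0.02) = 0.1129
−0.17·log₂(0.17) = 0.4346
−0.21·log₂(0.21) = 0.4728
Sum ≈ 2.6229 → 2.623 bits.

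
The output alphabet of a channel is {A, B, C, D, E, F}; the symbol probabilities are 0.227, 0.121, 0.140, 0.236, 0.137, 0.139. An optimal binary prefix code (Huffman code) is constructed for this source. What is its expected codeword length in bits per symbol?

Repeatedly combine the two least-probable nodes; the expected code length is the sum of the merged weights.
merge 121/1000 + 137/1000 → 129/500
merge 139/1000 + 7/50 → 279/1000
merge 227/1000 + 59/250 → 463/1000
merge 129/500 + 279/1000 → 537/1000
merge 463/1000 + 537/1000 → 1
L = 129/500 + 279/1000 + 463/1000 + 537/1000 + 1 = 2537/1000 = 2.537 bits/symbol.

2.537 bits/symbol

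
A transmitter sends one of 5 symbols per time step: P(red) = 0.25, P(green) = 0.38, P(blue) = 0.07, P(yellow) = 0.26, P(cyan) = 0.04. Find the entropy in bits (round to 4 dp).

1.9901 bits

H = −Σ pᵢ log₂ pᵢ.
−0.25·log₂(0.25) = 0.5000
−0.38·log₂(0.38) = 0.5305
−0.07·log₂(0.07) = 0.2686
−0.26·log₂(0.26) = 0.5053
−0.04·log₂(0.04) = 0.1858
Sum ≈ 1.9901 → 1.9901 bits.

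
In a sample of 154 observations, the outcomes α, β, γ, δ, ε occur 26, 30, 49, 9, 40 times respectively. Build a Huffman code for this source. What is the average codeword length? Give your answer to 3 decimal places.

Probabilities are the counts divided by 154.
Repeatedly combine the two least-probable nodes; the expected code length is the sum of the merged weights.
merge 9/154 + 13/77 → 5/22
merge 15/77 + 5/22 → 65/154
merge 20/77 + 7/22 → 89/154
merge 65/154 + 89/154 → 1
L = 5/22 + 65/154 + 89/154 + 1 = 49/22 ≈ 2.227 bits/symbol.

2.227 bits/symbol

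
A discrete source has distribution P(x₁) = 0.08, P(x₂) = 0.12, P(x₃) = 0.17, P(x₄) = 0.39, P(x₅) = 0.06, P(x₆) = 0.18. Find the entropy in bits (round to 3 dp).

2.312 bits

H = −Σ pᵢ log₂ pᵢ.
−0.08·log₂(0.08) = 0.2915
−0.12·log₂(0.12) = 0.3671
−0.17·log₂(0.17) = 0.4346
−0.39·log₂(0.39) = 0.5298
−0.06·log₂(0.06) = 0.2435
−0.18·log₂(0.18) = 0.4453
Sum ≈ 2.3118 → 2.312 bits.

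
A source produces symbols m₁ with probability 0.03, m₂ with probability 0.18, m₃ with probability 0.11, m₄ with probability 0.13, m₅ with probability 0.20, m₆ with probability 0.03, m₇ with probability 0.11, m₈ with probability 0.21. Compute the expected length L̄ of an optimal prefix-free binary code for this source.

Repeatedly combine the two least-probable nodes; the expected code length is the sum of the merged weights.
merge 3/100 + 3/100 → 3/50
merge 3/50 + 11/100 → 17/100
merge 11/100 + 13/100 → 6/25
merge 17/100 + 9/50 → 7/20
merge 1/5 + 21/100 → 41/100
merge 6/25 + 7/20 → 59/100
merge 41/100 + 59/100 → 1
L = 3/50 + 17/100 + 6/25 + 7/20 + 41/100 + 59/100 + 1 = 141/50 = 2.82 bits/symbol.

2.82 bits/symbol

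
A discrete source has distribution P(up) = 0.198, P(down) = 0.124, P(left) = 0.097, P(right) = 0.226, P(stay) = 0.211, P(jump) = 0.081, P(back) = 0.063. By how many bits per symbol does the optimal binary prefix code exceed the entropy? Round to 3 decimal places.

0.041 bits

Entropy H = −Σ p log₂ p ≈ 2.6661 bits.
Huffman merges: 63/1000+81/1000→18/125; 97/1000+31/250→221/1000; 18/125+99/500→171/500; 211/1000+221/1000→54/125; 113/500+171/500→71/125; 54/125+71/125→1. L = 2707/1000 ≈ 2.7070.
L − H = 2.7070 − 2.6661 = 0.041 bits.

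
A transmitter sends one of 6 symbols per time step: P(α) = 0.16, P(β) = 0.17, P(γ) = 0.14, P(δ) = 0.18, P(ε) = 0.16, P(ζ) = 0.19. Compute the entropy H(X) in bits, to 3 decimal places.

H = −Σ pᵢ log₂ pᵢ.
−0.16·log₂(0.16) = 0.4230
−0.17·log₂(0.17) = 0.4346
−0.14·log₂(0.14) = 0.3971
−0.18·log₂(0.18) = 0.4453
−0.16·log₂(0.16) = 0.4230
−0.19·log₂(0.19) = 0.4552
Sum ≈ 2.5783 → 2.578 bits.

2.578 bits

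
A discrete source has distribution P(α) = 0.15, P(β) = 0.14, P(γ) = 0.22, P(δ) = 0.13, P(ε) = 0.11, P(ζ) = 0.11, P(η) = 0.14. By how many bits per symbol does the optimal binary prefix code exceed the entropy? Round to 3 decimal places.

0.011 bits

Entropy H = −Σ p log₂ p ≈ 2.7686 bits.
Huffman merges: 11/100+11/100→11/50; 13/100+7/50→27/100; 7/50+3/20→29/100; 11/50+11/50→11/25; 27/100+29/100→14/25; 11/25+14/25→1. L = 139/50 ≈ 2.7800.
L − H = 2.7800 − 2.7686 = 0.011 bits.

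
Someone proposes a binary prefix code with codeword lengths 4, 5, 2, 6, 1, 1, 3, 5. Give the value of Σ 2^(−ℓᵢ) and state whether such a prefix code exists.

With common denominator 2^6 = 64: Σ 2^(−ℓᵢ) = 4/64 + 2/64 + 16/64 + 1/64 + 32/64 + 32/64 + 8/64 + 2/64 = 97/64 = 1.515625.
Kraft's inequality requires Σ ≤ 1; here Σ = 1.515625 > 1, so no such prefix code exists.

1.515625; no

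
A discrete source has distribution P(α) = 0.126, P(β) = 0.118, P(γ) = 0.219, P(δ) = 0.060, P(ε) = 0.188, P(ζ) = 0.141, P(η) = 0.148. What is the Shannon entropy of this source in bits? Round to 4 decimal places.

2.7235 bits

H = −Σ pᵢ log₂ pᵢ.
−0.126·log₂(0.126) = 0.3766
−0.118·log₂(0.118) = 0.3638
−0.219·log₂(0.219) = 0.4798
−0.060·log₂(0.060) = 0.2435
−0.188·log₂(0.188) = 0.4533
−0.141·log₂(0.141) = 0.3985
−0.148·log₂(0.148) = 0.4079
Sum ≈ 2.7235 → 2.7235 bits.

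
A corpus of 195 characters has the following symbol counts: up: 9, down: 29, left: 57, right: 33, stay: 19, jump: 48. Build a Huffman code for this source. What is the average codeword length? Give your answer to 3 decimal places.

Probabilities are the counts divided by 195.
Repeatedly combine the two least-probable nodes; the expected code length is the sum of the merged weights.
merge 3/65 + 19/195 → 28/195
merge 28/195 + 29/195 → 19/65
merge 11/65 + 16/65 → 27/65
merge 19/65 + 19/65 → 38/65
merge 27/65 + 38/65 → 1
L = 28/195 + 19/65 + 27/65 + 38/65 + 1 = 95/39 ≈ 2.436 bits/symbol.

2.436 bits/symbol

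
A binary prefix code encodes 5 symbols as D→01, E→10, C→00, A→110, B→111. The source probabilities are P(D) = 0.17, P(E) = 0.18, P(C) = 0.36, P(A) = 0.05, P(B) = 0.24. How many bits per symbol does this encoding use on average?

L̄ = Σ pᵢ·ℓᵢ = 0.17·2 + 0.18·2 + 0.36·2 + 0.05·3 + 0.24·3 = 2.29 bits/symbol.

2.29 bits/symbol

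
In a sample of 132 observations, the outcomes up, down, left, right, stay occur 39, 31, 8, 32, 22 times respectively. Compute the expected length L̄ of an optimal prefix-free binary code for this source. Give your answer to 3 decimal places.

2.227 bits/symbol

Probabilities are the counts divided by 132.
Repeatedly combine the two least-probable nodes; the expected code length is the sum of the merged weights.
merge 2/33 + 1/6 → 5/22
merge 5/22 + 31/132 → 61/132
merge 8/33 + 13/44 → 71/132
merge 61/132 + 71/132 → 1
L = 5/22 + 61/132 + 71/132 + 1 = 49/22 ≈ 2.227 bits/symbol.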